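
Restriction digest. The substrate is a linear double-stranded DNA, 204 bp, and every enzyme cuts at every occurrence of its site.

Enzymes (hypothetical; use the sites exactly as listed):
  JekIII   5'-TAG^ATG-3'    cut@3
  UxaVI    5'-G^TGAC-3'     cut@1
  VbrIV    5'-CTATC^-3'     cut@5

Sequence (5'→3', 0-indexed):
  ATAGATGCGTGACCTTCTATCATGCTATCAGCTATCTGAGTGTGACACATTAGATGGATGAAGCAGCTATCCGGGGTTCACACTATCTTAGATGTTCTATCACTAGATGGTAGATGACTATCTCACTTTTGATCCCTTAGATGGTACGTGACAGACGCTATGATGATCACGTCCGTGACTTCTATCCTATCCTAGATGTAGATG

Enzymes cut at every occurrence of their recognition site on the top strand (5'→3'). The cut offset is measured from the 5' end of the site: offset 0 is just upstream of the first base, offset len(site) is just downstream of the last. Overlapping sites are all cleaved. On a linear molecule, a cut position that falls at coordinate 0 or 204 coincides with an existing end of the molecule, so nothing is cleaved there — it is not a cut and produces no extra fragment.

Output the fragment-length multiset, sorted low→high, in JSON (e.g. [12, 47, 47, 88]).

[3,4,4,4,5,5,5,6,6,7,7,8,8,9,10,11,11,12,16,18,18,27]

Site scan:
  JekIII (TAGATG, off=3): starts [1, 50, 88, 103, 110, 137, 192, 198] → cuts [4, 53, 91, 106, 113, 140, 195, 201]
  UxaVI (GTGAC, off=1): starts [8, 41, 147, 174] → cuts [9, 42, 148, 175]
  VbrIV (CTATC, off=5): starts [16, 24, 31, 66, 82, 96, 117, 181, 186] → cuts [21, 29, 36, 71, 87, 101, 122, 186, 191]

All cut coordinates (distinct, sorted): [4, 9, 21, 29, 36, 42, 53, 71, 87, 91, 101, 106, 113, 122, 140, 148, 175, 186, 191, 195, 201]

Fragments:
  [0,4): 4 bp
  [4,9): 5 bp
  [9,21): 12 bp
  [21,29): 8 bp
  [29,36): 7 bp
  [36,42): 6 bp
  [42,53): 11 bp
  [53,71): 18 bp
  [71,87): 16 bp
  [87,91): 4 bp
  [91,101): 10 bp
  [101,106): 5 bp
  [106,113): 7 bp
  [113,122): 9 bp
  [122,140): 18 bp
  [140,148): 8 bp
  [148,175): 27 bp
  [175,186): 11 bp
  [186,191): 5 bp
  [191,195): 4 bp
  [195,201): 6 bp
  [201,204): 3 bp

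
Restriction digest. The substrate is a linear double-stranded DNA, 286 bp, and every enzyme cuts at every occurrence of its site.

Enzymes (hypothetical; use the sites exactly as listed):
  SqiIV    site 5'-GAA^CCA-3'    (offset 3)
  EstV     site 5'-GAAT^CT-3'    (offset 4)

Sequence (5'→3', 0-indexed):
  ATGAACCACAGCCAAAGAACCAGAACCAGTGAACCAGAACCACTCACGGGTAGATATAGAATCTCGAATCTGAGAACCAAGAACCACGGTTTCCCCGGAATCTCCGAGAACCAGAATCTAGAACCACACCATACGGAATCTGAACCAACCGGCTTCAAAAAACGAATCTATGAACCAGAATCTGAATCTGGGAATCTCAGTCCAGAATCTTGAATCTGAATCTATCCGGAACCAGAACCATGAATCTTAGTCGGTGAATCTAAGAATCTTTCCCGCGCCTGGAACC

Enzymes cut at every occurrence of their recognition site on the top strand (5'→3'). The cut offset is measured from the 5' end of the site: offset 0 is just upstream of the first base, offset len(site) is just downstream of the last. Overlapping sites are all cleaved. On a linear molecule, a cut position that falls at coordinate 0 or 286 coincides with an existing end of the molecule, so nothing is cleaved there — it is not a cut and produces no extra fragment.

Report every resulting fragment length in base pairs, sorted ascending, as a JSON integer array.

Scan for sites:
  SqiIV (GAACCA, off=3): starts [2, 16, 22, 30, 36, 73, 80, 107, 120, 141, 171, 228, 234] → cuts [5, 19, 25, 33, 39, 76, 83, 110, 123, 144, 174, 231, 237]
  EstV (GAATCT, off=4): starts [58, 65, 97, 113, 135, 163, 177, 183, 191, 204, 211, 217, 241, 255, 263] → cuts [62, 69, 101, 117, 139, 167, 181, 187, 195, 208, 215, 221, 245, 259, 267]

All cut coordinates (distinct, sorted): [5, 19, 25, 33, 39, 62, 69, 76, 83, 101, 110, 117, 123, 139, 144, 167, 174, 181, 187, 195, 208, 215, 221, 231, 237, 245, 259, 267]

Fragment lengths:
  [0,5): 5 bp
  [5,19): 14 bp
  [19,25): 6 bp
  [25,33): 8 bp
  [33,39): 6 bp
  [39,62): 23 bp
  [62,69): 7 bp
  [69,76): 7 bp
  [76,83): 7 bp
  [83,101): 18 bp
  [101,110): 9 bp
  [110,117): 7 bp
  [117,123): 6 bp
  [123,139): 16 bp
  [139,144): 5 bp
  [144,167): 23 bp
  [167,174): 7 bp
  [174,181): 7 bp
  [181,187): 6 bp
  [187,195): 8 bp
  [195,208): 13 bp
  [208,215): 7 bp
  [215,221): 6 bp
  [221,231): 10 bp
  [231,237): 6 bp
  [237,245): 8 bp
  [245,259): 14 bp
  [259,267): 8 bp
  [267,286): 19 bp

[5,5,6,6,6,6,6,6,7,7,7,7,7,7,7,8,8,8,8,9,10,13,14,14,16,18,19,23,23]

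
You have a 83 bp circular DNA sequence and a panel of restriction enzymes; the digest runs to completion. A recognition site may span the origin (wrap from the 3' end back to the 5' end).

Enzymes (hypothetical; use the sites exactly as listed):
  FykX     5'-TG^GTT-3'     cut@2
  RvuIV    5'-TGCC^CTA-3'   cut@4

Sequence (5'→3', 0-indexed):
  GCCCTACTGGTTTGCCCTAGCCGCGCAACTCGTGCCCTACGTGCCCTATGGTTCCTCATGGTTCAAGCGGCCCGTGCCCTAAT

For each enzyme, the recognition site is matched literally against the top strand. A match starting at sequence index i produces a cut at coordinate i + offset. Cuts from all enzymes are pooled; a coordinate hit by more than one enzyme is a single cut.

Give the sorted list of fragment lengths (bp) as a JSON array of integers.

[5,6,7,8,9,10,18,20]

Site scan:
  FykX (TGGTT, off=2): starts [7, 48, 58] → cuts [9, 50, 60]
  RvuIV (TGCCCTA, off=4): starts [12, 32, 41, 74, 82] → cuts [3, 16, 36, 45, 78]

All cut coordinates (distinct, sorted): [3, 9, 16, 36, 45, 50, 60, 78]

Fragments:
  3→9: 6 bp
  9→16: 7 bp
  16→36: 20 bp
  36→45: 9 bp
  45→50: 5 bp
  50→60: 10 bp
  60→78: 18 bp
  78→3 (wrap): 83-78+3 = 8 bp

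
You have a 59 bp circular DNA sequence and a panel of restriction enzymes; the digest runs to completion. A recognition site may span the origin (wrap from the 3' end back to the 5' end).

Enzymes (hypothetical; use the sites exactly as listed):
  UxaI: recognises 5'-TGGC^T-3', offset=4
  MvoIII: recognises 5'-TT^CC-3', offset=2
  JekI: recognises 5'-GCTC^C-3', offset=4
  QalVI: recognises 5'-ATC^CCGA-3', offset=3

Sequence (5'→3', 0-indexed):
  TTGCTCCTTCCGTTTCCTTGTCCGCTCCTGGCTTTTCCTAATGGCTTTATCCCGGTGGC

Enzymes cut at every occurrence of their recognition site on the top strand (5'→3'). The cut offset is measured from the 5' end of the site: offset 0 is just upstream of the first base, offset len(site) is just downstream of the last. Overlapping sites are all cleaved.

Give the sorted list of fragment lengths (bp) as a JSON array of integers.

[3,4,5,6,6,9,12,14]

Per-enzyme occurrences:
  UxaI (TGGCT, off=4): starts [28, 41, 55] → cuts [0, 32, 45]
  MvoIII (TTCC, off=2): starts [7, 13, 34] → cuts [9, 15, 36]
  JekI (GCTCC, off=4): starts [2, 23] → cuts [6, 27]
  QalVI (ATCCCGA, off=3): no sites

All cut coordinates (distinct, sorted): [0, 6, 9, 15, 27, 32, 36, 45]

Fragments:
  0→6: 6 bp
  6→9: 3 bp
  9→15: 6 bp
  15→27: 12 bp
  27→32: 5 bp
  32→36: 4 bp
  36→45: 9 bp
  45→0 (wrap): 59-45+0 = 14 bp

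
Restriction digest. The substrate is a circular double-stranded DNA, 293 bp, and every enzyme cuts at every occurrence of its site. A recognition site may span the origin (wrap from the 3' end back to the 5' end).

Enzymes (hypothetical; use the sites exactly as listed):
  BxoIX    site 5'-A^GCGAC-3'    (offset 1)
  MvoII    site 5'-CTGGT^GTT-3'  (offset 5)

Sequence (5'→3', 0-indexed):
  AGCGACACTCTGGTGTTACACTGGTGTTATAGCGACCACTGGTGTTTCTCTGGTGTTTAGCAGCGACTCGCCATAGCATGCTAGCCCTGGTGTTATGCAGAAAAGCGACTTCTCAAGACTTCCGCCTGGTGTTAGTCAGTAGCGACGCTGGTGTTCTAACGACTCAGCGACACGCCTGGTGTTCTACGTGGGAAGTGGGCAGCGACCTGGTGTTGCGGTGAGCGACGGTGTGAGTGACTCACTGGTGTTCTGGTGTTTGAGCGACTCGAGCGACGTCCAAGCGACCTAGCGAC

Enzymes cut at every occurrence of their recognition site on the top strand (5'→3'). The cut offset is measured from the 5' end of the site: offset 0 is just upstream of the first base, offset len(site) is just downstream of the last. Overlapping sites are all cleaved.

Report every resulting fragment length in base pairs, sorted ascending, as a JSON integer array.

[6,6,6,8,8,8,9,10,10,11,11,11,11,11,12,13,13,14,14,21,25,26,29]

Site scan:
  BxoIX (AGCGAC, off=1): starts [0, 30, 61, 103, 140, 165, 200, 220, 259, 268, 279, 287] → cuts [1, 31, 62, 104, 141, 166, 201, 221, 260, 269, 280, 288]
  MvoII (CTGGTGTT, off=5): starts [9, 20, 38, 49, 86, 125, 147, 175, 206, 241, 249] → cuts [14, 25, 43, 54, 91, 130, 152, 180, 211, 246, 254]

All cut coordinates (distinct, sorted): [1, 14, 25, 31, 43, 54, 62, 91, 104, 130, 141, 152, 166, 180, 201, 211, 221, 246, 254, 260, 269, 280, 288]

Fragment lengths:
  1→14: 13 bp
  14→25: 11 bp
  25→31: 6 bp
  31→43: 12 bp
  43→54: 11 bp
  54→62: 8 bp
  62→91: 29 bp
  91→104: 13 bp
  104→130: 26 bp
  130→141: 11 bp
  141→152: 11 bp
  152→166: 14 bp
  166→180: 14 bp
  180→201: 21 bp
  201→211: 10 bp
  211→221: 10 bp
  221→246: 25 bp
  246→254: 8 bp
  254→260: 6 bp
  260→269: 9 bp
  269→280: 11 bp
  280→288: 8 bp
  288→1 (wrap): 293-288+1 = 6 bp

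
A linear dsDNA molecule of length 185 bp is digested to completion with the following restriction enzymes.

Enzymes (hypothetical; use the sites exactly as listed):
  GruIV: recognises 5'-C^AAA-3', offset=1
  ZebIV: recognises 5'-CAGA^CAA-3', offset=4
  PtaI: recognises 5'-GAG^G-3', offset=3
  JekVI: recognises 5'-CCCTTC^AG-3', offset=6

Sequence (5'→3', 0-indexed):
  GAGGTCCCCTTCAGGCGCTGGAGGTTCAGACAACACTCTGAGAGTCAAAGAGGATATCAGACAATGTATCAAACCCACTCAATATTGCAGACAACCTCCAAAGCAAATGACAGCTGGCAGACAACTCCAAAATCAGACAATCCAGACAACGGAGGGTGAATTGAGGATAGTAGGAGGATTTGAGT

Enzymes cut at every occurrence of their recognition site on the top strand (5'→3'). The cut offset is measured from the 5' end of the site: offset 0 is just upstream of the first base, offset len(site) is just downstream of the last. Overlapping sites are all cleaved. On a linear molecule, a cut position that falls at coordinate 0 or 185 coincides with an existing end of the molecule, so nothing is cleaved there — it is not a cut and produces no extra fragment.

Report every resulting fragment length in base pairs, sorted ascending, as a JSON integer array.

[3,5,6,7,7,8,8,9,9,9,9,9,9,11,11,11,16,17,21]

Site scan:
  GruIV (CAAA, off=1): starts [45, 69, 98, 103, 127] → cuts [46, 70, 99, 104, 128]
  ZebIV (CAGACAA, off=4): starts [26, 57, 87, 117, 133, 142] → cuts [30, 61, 91, 121, 137, 146]
  PtaI (GAGG, off=3): starts [0, 20, 49, 151, 162, 173] → cuts [3, 23, 52, 154, 165, 176]
  JekVI (CCCTTCAG, off=6): starts [6] → cuts [12]

All cut coordinates (distinct, sorted): [3, 12, 23, 30, 46, 52, 61, 70, 91, 99, 104, 121, 128, 137, 146, 154, 165, 176]

Fragment lengths:
  [0,3): 3 bp
  [3,12): 9 bp
  [12,23): 11 bp
  [23,30): 7 bp
  [30,46): 16 bp
  [46,52): 6 bp
  [52,61): 9 bp
  [61,70): 9 bp
  [70,91): 21 bp
  [91,99): 8 bp
  [99,104): 5 bp
  [104,121): 17 bp
  [121,128): 7 bp
  [128,137): 9 bp
  [137,146): 9 bp
  [146,154): 8 bp
  [154,165): 11 bp
  [165,176): 11 bp
  [176,185): 9 bp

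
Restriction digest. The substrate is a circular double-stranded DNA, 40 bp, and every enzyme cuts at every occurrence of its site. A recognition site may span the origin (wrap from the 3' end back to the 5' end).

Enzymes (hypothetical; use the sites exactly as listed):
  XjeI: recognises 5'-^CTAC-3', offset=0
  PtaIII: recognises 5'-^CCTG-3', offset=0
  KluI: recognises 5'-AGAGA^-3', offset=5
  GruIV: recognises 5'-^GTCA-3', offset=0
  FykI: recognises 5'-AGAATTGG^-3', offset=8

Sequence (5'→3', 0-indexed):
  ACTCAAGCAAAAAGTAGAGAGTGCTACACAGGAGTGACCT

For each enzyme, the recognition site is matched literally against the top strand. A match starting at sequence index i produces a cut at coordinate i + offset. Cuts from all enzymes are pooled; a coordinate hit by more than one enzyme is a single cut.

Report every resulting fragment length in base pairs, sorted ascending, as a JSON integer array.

Scan for sites:
  XjeI (CTAC, off=0): starts [23, 38] → cuts [23, 38]
  PtaIII (CCTG, off=0): no sites
  KluI (AGAGA, off=5): starts [15] → cuts [20]
  GruIV (GTCA, off=0): no sites
  FykI (AGAATTGG, off=8): no sites

All cut coordinates (distinct, sorted): [20, 23, 38]

Fragments:
  20→23: 3 bp
  23→38: 15 bp
  38→20 (wrap): 40-38+20 = 22 bp

[3,15,22]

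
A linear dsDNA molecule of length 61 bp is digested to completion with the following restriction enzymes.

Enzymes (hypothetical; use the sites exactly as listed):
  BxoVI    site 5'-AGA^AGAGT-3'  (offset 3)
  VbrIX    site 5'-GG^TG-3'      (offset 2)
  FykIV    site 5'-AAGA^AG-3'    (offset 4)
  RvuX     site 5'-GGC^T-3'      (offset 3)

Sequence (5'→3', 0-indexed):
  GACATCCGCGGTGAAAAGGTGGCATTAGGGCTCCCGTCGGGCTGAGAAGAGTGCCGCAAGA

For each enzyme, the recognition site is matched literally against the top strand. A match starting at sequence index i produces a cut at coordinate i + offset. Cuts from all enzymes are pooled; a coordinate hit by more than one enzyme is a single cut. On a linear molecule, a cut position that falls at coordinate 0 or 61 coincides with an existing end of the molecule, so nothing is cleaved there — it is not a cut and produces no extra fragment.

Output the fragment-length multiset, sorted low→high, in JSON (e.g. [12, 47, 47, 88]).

Scan for sites:
  BxoVI AGAAGAGT/3: at [44] ⇒ [47]
  VbrIX GGTG/2: at [9, 17] ⇒ [11, 19]
  FykIV (AAGAAG, off=4): no sites
  RvuX GGCT/3: at [28, 39] ⇒ [31, 42]

All cut coordinates (distinct, sorted): [11, 19, 31, 42, 47]

Fragments:
  [0,11): 11 bp
  [11,19): 8 bp
  [19,31): 12 bp
  [31,42): 11 bp
  [42,47): 5 bp
  [47,61): 14 bp

[5,8,11,11,12,14]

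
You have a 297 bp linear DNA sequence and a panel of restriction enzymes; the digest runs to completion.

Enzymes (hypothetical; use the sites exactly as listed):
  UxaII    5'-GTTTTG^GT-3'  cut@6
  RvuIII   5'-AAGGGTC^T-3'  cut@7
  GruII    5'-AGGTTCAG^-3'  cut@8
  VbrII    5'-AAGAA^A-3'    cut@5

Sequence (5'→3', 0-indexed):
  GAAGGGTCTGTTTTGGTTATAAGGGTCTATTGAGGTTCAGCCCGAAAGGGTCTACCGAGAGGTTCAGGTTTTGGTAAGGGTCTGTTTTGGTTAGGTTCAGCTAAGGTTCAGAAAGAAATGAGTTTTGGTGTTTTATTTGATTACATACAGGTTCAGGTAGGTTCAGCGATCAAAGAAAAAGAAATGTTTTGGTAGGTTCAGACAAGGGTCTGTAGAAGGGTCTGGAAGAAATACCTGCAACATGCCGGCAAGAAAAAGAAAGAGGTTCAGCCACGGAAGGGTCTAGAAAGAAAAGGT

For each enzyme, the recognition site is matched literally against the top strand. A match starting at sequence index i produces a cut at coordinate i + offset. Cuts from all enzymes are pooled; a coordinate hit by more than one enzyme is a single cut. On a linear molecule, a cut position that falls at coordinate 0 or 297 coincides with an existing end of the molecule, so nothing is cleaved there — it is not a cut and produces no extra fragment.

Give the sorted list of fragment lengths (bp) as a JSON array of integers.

[5,6,6,6,6,7,7,8,8,8,9,9,9,10,10,10,10,11,11,11,12,12,12,13,13,15,24,29]

Scan for sites:
  UxaII (GTTTTGGT, off=6): starts [9, 67, 83, 121, 185] → cuts [15, 73, 89, 127, 191]
  RvuIII (AAGGGTCT, off=7): starts [1, 20, 45, 75, 203, 215, 276] → cuts [8, 27, 52, 82, 210, 222, 283]
  GruII (AGGTTCAG, off=8): starts [32, 59, 92, 103, 148, 158, 193, 262] → cuts [40, 67, 100, 111, 156, 166, 201, 270]
  VbrII (AAGAAA, off=5): starts [112, 172, 178, 225, 249, 255, 287] → cuts [117, 177, 183, 230, 254, 260, 292]

All cut coordinates (distinct, sorted): [8, 15, 27, 40, 52, 67, 73, 82, 89, 100, 111, 117, 127, 156, 166, 177, 183, 191, 201, 210, 222, 230, 254, 260, 270, 283, 292]

Fragments:
  [0,8): 8 bp
  [8,15): 7 bp
  [15,27): 12 bp
  [27,40): 13 bp
  [40,52): 12 bp
  [52,67): 15 bp
  [67,73): 6 bp
  [73,82): 9 bp
  [82,89): 7 bp
  [89,100): 11 bp
  [100,111): 11 bp
  [111,117): 6 bp
  [117,127): 10 bp
  [127,156): 29 bp
  [156,166): 10 bp
  [166,177): 11 bp
  [177,183): 6 bp
  [183,191): 8 bp
  [191,201): 10 bp
  [201,210): 9 bp
  [210,222): 12 bp
  [222,230): 8 bp
  [230,254): 24 bp
  [254,260): 6 bp
  [260,270): 10 bp
  [270,283): 13 bp
  [283,292): 9 bp
  [292,297): 5 bp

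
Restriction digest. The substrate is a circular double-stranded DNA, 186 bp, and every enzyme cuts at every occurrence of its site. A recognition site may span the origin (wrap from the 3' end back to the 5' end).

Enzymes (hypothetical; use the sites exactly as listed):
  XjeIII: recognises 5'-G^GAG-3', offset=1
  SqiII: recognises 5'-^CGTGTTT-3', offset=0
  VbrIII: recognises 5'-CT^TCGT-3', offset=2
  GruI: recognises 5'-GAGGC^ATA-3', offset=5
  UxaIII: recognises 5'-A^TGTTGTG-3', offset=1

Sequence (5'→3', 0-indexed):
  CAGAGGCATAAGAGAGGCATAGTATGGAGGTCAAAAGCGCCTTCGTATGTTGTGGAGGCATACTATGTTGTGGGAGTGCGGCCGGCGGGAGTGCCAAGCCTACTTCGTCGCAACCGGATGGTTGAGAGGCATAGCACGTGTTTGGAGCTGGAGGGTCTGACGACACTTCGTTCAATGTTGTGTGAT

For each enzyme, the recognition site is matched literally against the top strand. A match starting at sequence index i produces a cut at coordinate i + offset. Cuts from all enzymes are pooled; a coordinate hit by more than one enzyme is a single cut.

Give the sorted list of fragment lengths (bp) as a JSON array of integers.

Site scan:
  XjeIII (GGAG, off=1): starts [25, 53, 72, 87, 143, 149] → cuts [26, 54, 73, 88, 144, 150]
  SqiII (CGTGTTT, off=0): starts [136] → cuts [136]
  VbrIII (CTTCGT, off=2): starts [40, 102, 165] → cuts [42, 104, 167]
  GruI (GAGGCATA, off=5): starts [2, 13, 54, 125] → cuts [7, 18, 59, 130]
  UxaIII (ATGTTGTG, off=1): starts [46, 64, 174] → cuts [47, 65, 175]

All cut coordinates (distinct, sorted): [7, 18, 26, 42, 47, 54, 59, 65, 73, 88, 104, 130, 136, 144, 150, 167, 175]

Fragment lengths:
  7→18: 11 bp
  18→26: 8 bp
  26→42: 16 bp
  42→47: 5 bp
  47→54: 7 bp
  54→59: 5 bp
  59→65: 6 bp
  65→73: 8 bp
  73→88: 15 bp
  88→104: 16 bp
  104→130: 26 bp
  130→136: 6 bp
  136→144: 8 bp
  144→150: 6 bp
  150→167: 17 bp
  167→175: 8 bp
  175→7 (wrap): 186-175+7 = 18 bp

[5,5,6,6,6,7,8,8,8,8,11,15,16,16,17,18,26]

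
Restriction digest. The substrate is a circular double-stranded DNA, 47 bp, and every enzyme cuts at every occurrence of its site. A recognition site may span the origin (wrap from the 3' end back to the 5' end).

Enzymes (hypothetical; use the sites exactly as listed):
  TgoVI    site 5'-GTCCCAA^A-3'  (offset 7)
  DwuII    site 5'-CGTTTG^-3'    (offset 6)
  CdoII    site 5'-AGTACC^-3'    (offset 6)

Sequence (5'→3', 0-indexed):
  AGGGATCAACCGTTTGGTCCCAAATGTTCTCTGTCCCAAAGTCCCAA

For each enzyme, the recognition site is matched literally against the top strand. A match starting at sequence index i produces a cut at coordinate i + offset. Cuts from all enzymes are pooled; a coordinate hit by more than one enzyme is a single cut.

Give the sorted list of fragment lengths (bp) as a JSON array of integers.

Site scan:
  TgoVI GTCCCAAA/7: at [16, 32, 40] ⇒ [0, 23, 39]
  DwuII CGTTTG/6: at [10] ⇒ [16]
  CdoII (AGTACC, off=6): no sites

All cut coordinates (distinct, sorted): [0, 16, 23, 39]

Fragments:
  0→16: 16 bp
  16→23: 7 bp
  23→39: 16 bp
  39→0 (wrap): 47-39+0 = 8 bp

[7,8,16,16]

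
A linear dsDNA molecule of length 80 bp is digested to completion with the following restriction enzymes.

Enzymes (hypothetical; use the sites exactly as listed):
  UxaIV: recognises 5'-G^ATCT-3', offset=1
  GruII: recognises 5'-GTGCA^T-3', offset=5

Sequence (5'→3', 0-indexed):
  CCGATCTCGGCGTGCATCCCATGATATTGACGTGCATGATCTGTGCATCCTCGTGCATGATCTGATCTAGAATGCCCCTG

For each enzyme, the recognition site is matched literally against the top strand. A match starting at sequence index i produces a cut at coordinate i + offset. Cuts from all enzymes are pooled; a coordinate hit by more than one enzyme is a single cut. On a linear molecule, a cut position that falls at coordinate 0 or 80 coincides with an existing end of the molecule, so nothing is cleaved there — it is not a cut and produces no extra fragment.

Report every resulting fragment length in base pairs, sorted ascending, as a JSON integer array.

Site scan:
  UxaIV GATCT/1: at [2, 37, 58, 63] ⇒ [3, 38, 59, 64]
  GruII GTGCAT/5: at [11, 31, 42, 52] ⇒ [16, 36, 47, 57]

Pooled cuts: [3, 16, 36, 38, 47, 57, 59, 64]

Fragment lengths:
  [0,3): 3 bp
  [3,16): 13 bp
  [16,36): 20 bp
  [36,38): 2 bp
  [38,47): 9 bp
  [47,57): 10 bp
  [57,59): 2 bp
  [59,64): 5 bp
  [64,80): 16 bp

[2,2,3,5,9,10,13,16,20]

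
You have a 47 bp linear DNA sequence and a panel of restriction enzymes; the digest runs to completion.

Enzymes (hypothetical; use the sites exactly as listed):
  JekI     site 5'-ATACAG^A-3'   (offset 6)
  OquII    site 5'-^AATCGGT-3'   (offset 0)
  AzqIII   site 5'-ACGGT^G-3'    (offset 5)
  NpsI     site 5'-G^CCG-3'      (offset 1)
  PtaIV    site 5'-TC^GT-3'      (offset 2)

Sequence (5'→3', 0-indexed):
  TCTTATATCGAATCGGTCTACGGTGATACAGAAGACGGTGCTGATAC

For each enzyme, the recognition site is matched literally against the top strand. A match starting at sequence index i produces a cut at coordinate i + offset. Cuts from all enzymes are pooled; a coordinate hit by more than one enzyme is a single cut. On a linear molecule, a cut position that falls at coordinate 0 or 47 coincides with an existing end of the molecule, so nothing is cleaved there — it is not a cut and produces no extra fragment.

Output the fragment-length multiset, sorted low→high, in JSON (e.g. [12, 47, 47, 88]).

Site scan:
  JekI (ATACAGA, off=6): starts [25] → cuts [31]
  OquII (AATCGGT, off=0): starts [10] → cuts [10]
  AzqIII (ACGGTG, off=5): starts [19, 34] → cuts [24, 39]
  NpsI (GCCG, off=1): no sites
  PtaIV (TCGT, off=2): no sites

All cut coordinates (distinct, sorted): [10, 24, 31, 39]

Fragments:
  [0,10): 10 bp
  [10,24): 14 bp
  [24,31): 7 bp
  [31,39): 8 bp
  [39,47): 8 bp

[7,8,8,10,14]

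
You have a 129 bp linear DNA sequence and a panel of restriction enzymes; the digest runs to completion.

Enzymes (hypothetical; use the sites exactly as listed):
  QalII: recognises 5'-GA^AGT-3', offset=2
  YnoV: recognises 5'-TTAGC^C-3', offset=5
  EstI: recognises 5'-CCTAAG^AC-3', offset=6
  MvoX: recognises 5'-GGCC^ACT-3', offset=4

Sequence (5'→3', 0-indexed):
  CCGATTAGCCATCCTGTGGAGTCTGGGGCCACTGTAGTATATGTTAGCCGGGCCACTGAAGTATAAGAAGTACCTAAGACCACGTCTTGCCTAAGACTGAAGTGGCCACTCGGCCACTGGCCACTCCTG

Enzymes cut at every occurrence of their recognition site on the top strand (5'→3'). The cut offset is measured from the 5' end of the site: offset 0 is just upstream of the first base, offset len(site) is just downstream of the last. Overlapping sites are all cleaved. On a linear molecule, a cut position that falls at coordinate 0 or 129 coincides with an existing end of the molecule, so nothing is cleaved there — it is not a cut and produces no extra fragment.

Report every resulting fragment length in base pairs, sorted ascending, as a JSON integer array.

[5,5,6,7,7,7,8,9,9,10,17,18,21]

Site scan:
  QalII GAAGT/2: at [57, 66, 98] ⇒ [59, 68, 100]
  YnoV TTAGCC/5: at [4, 43] ⇒ [9, 48]
  EstI CCTAAGAC/6: at [72, 89] ⇒ [78, 95]
  MvoX GGCCACT/4: at [26, 50, 103, 111, 118] ⇒ [30, 54, 107, 115, 122]

All cut coordinates (distinct, sorted): [9, 30, 48, 54, 59, 68, 78, 95, 100, 107, 115, 122]

Fragments:
  [0,9): 9 bp
  [9,30): 21 bp
  [30,48): 18 bp
  [48,54): 6 bp
  [54,59): 5 bp
  [59,68): 9 bp
  [68,78): 10 bp
  [78,95): 17 bp
  [95,100): 5 bp
  [100,107): 7 bp
  [107,115): 8 bp
  [115,122): 7 bp
  [122,129): 7 bp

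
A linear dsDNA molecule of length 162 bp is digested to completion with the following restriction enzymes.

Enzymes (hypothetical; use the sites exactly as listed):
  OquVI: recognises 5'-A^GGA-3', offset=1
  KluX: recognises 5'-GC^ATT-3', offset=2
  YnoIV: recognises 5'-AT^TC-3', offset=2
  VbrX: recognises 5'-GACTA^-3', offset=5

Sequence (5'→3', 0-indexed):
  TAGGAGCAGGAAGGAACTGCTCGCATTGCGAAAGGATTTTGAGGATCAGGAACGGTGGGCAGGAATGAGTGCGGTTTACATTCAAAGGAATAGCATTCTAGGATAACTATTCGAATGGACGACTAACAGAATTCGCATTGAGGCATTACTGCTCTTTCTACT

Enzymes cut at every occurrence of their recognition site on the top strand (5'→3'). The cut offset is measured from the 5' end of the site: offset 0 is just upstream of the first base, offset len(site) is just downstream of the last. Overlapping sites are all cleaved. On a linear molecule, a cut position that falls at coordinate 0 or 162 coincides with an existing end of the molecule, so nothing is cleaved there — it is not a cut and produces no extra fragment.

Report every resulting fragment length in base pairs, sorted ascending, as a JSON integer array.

[2,2,4,4,4,5,6,6,7,8,8,9,9,10,12,13,15,18,20]

Scan for sites:
  OquVI (AGGA, off=1): starts [1, 7, 11, 32, 41, 47, 60, 85, 99] → cuts [2, 8, 12, 33, 42, 48, 61, 86, 100]
  KluX (GCATT, off=2): starts [22, 92, 134, 142] → cuts [24, 94, 136, 144]
  YnoIV (ATTC, off=2): starts [79, 94, 108, 130] → cuts [81, 96, 110, 132]
  VbrX (GACTA, off=5): starts [120] → cuts [125]

All cut coordinates (distinct, sorted): [2, 8, 12, 24, 33, 42, 48, 61, 81, 86, 94, 96, 100, 110, 125, 132, 136, 144]

Fragment lengths:
  [0,2): 2 bp
  [2,8): 6 bp
  [8,12): 4 bp
  [12,24): 12 bp
  [24,33): 9 bp
  [33,42): 9 bp
  [42,48): 6 bp
  [48,61): 13 bp
  [61,81): 20 bp
  [81,86): 5 bp
  [86,94): 8 bp
  [94,96): 2 bp
  [96,100): 4 bp
  [100,110): 10 bp
  [110,125): 15 bp
  [125,132): 7 bp
  [132,136): 4 bp
  [136,144): 8 bp
  [144,162): 18 bp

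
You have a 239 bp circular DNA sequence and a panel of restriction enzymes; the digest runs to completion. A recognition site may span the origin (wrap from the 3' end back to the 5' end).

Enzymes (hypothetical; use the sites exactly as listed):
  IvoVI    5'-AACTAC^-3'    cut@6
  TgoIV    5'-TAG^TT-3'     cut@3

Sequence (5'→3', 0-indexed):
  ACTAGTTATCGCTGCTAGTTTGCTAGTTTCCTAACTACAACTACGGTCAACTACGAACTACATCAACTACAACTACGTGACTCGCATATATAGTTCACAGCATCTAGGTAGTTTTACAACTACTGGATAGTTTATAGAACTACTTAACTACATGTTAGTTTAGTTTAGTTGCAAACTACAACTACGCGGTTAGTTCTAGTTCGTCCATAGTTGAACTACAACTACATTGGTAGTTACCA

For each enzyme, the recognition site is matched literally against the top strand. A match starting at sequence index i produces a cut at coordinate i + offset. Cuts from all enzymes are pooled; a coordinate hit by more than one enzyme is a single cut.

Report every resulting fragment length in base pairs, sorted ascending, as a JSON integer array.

[5,5,6,6,6,6,6,7,7,7,8,8,8,8,9,9,10,11,11,11,12,12,13,13,17,18]

Per-enzyme occurrences:
  IvoVI (AACTAC, off=6): starts [32, 38, 48, 55, 64, 70, 117, 137, 145, 173, 179, 213, 219] → cuts [38, 44, 54, 61, 70, 76, 123, 143, 151, 179, 185, 219, 225]
  TgoIV (TAGTT, off=3): starts [2, 15, 23, 90, 108, 127, 155, 160, 165, 190, 196, 207, 230] → cuts [5, 18, 26, 93, 111, 130, 158, 163, 168, 193, 199, 210, 233]

Pooled cuts: [5, 18, 26, 38, 44, 54, 61, 70, 76, 93, 111, 123, 130, 143, 151, 158, 163, 168, 179, 185, 193, 199, 210, 219, 225, 233]

Fragment lengths:
  5→18: 13 bp
  18→26: 8 bp
  26→38: 12 bp
  38→44: 6 bp
  44→54: 10 bp
  54→61: 7 bp
  61→70: 9 bp
  70→76: 6 bp
  76→93: 17 bp
  93→111: 18 bp
  111→123: 12 bp
  123→130: 7 bp
  130→143: 13 bp
  143→151: 8 bp
  151→158: 7 bp
  158→163: 5 bp
  163→168: 5 bp
  168→179: 11 bp
  179→185: 6 bp
  185→193: 8 bp
  193→199: 6 bp
  199→210: 11 bp
  210→219: 9 bp
  219→225: 6 bp
  225→233: 8 bp
  233→5 (wrap): 239-233+5 = 11 bp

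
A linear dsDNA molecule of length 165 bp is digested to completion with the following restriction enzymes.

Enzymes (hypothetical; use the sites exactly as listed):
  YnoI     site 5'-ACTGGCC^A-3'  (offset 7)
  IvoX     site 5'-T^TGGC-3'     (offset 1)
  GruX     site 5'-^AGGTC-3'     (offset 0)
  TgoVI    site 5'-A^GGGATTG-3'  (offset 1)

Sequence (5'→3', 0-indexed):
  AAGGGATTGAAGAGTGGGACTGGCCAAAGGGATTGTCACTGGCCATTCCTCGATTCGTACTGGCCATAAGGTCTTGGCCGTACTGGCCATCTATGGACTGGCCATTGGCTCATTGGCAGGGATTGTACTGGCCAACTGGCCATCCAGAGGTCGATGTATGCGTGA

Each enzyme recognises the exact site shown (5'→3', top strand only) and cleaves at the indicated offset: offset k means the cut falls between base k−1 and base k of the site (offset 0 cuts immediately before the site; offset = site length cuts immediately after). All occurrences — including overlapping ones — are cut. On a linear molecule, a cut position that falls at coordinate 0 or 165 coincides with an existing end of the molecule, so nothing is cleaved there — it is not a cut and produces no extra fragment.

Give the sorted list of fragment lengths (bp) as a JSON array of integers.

Scan for sites:
  YnoI ACTGGCCA/7: at [18, 37, 58, 81, 96, 126, 134] ⇒ [25, 44, 65, 88, 103, 133, 141]
  IvoX TTGGC/1: at [73, 104, 112] ⇒ [74, 105, 113]
  GruX AGGTC/0: at [68, 147] ⇒ [68, 147]
  TgoVI AGGGATTG/1: at [1, 27, 117] ⇒ [2, 28, 118]

All cut coordinates (distinct, sorted): [2, 25, 28, 44, 65, 68, 74, 88, 103, 105, 113, 118, 133, 141, 147]

Fragments:
  [0,2): 2 bp
  [2,25): 23 bp
  [25,28): 3 bp
  [28,44): 16 bp
  [44,65): 21 bp
  [65,68): 3 bp
  [68,74): 6 bp
  [74,88): 14 bp
  [88,103): 15 bp
  [103,105): 2 bp
  [105,113): 8 bp
  [113,118): 5 bp
  [118,133): 15 bp
  [133,141): 8 bp
  [141,147): 6 bp
  [147,165): 18 bp

[2,2,3,3,5,6,6,8,8,14,15,15,16,18,21,23]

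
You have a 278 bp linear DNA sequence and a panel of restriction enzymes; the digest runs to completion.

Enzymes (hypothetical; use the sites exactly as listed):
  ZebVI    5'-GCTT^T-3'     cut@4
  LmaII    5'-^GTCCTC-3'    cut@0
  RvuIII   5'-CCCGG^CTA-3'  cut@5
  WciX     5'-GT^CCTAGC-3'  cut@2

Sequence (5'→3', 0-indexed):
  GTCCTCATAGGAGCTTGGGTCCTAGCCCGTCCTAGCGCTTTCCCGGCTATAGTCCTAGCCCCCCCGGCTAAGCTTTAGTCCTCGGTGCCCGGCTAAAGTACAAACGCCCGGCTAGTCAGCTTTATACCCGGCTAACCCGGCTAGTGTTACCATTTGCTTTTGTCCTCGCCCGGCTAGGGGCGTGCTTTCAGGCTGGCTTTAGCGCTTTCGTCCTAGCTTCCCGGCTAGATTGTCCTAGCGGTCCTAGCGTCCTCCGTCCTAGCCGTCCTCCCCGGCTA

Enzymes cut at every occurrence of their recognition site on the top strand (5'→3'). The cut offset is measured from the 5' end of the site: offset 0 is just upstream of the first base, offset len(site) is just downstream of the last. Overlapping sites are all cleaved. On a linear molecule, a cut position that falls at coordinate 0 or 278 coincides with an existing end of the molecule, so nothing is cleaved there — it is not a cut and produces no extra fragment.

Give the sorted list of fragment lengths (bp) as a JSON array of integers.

Per-enzyme occurrences:
  ZebVI (GCTTT, off=4): starts [36, 71, 118, 155, 183, 195, 203] → cuts [40, 75, 122, 159, 187, 199, 207]
  LmaII (GTCCTC, off=0): starts [0, 77, 161, 248, 264] → cuts [77, 161, 248, 264] (position 0 is a terminus of the linear molecule — no cut)
  RvuIII (CCCGGCTA, off=5): starts [41, 62, 87, 106, 126, 135, 168, 219, 270] → cuts [46, 67, 92, 111, 131, 140, 173, 224, 275]
  WciX (GTCCTAGC, off=2): starts [18, 28, 51, 209, 231, 240, 255] → cuts [20, 30, 53, 211, 233, 242, 257]

All cut coordinates (distinct, sorted): [20, 30, 40, 46, 53, 67, 75, 77, 92, 111, 122, 131, 140, 159, 161, 173, 187, 199, 207, 211, 224, 233, 242, 248, 257, 264, 275]

Fragment lengths:
  [0,20): 20 bp
  [20,30): 10 bp
  [30,40): 10 bp
  [40,46): 6 bp
  [46,53): 7 bp
  [53,67): 14 bp
  [67,75): 8 bp
  [75,77): 2 bp
  [77,92): 15 bp
  [92,111): 19 bp
  [111,122): 11 bp
  [122,131): 9 bp
  [131,140): 9 bp
  [140,159): 19 bp
  [159,161): 2 bp
  [161,173): 12 bp
  [173,187): 14 bp
  [187,199): 12 bp
  [199,207): 8 bp
  [207,211): 4 bp
  [211,224): 13 bp
  [224,233): 9 bp
  [233,242): 9 bp
  [242,248): 6 bp
  [248,257): 9 bp
  [257,264): 7 bp
  [264,275): 11 bp
  [275,278): 3 bp

[2,2,3,4,6,6,7,7,8,8,9,9,9,9,9,10,10,11,11,12,12,13,14,14,15,19,19,20]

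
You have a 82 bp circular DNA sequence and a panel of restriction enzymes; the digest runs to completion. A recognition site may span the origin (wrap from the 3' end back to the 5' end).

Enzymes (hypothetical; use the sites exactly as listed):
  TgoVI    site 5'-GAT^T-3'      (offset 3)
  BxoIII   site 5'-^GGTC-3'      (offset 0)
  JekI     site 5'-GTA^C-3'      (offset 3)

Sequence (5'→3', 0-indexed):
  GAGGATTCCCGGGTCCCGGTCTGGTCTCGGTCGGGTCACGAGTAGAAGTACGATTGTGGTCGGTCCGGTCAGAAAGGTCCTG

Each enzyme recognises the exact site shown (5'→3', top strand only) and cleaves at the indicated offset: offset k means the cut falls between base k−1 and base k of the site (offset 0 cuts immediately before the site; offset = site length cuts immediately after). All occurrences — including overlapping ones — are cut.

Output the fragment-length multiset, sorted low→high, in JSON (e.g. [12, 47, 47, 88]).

[3,4,4,5,5,5,5,6,6,9,13,17]

Scan for sites:
  TgoVI (GATT, off=3): starts [3, 51] → cuts [6, 54]
  BxoIII (GGTC, off=0): starts [11, 17, 22, 28, 33, 57, 61, 66, 75] → cuts [11, 17, 22, 28, 33, 57, 61, 66, 75]
  JekI (GTAC, off=3): starts [47] → cuts [50]

All cut coordinates (distinct, sorted): [6, 11, 17, 22, 28, 33, 50, 54, 57, 61, 66, 75]

Fragments:
  6→11: 5 bp
  11→17: 6 bp
  17→22: 5 bp
  22→28: 6 bp
  28→33: 5 bp
  33→50: 17 bp
  50→54: 4 bp
  54→57: 3 bp
  57→61: 4 bp
  61→66: 5 bp
  66→75: 9 bp
  75→6 (wrap): 82-75+6 = 13 bp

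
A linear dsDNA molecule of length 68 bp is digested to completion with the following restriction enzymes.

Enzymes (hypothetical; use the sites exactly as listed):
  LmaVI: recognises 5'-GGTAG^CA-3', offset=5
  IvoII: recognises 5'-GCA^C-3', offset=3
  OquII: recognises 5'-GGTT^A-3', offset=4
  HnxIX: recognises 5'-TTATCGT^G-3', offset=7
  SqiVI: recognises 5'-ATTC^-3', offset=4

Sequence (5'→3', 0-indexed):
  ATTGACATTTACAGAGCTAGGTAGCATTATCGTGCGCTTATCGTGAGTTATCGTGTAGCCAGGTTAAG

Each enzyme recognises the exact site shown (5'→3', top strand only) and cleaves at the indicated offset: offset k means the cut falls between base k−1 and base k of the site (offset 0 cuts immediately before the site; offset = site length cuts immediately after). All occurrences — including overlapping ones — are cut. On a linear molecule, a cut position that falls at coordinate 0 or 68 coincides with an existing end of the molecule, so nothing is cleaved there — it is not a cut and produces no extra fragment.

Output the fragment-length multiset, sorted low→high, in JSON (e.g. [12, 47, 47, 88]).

Per-enzyme occurrences:
  LmaVI GGTAGCA/5: at [19] ⇒ [24]
  IvoII (GCAC, off=3): no sites
  OquII GGTTA/4: at [61] ⇒ [65]
  HnxIX TTATCGTG/7: at [26, 37, 47] ⇒ [33, 44, 54]
  SqiVI (ATTC, off=4): no sites

Pooled cuts: [24, 33, 44, 54, 65]

Fragments:
  [0,24): 24 bp
  [24,33): 9 bp
  [33,44): 11 bp
  [44,54): 10 bp
  [54,65): 11 bp
  [65,68): 3 bp

[3,9,10,11,11,24]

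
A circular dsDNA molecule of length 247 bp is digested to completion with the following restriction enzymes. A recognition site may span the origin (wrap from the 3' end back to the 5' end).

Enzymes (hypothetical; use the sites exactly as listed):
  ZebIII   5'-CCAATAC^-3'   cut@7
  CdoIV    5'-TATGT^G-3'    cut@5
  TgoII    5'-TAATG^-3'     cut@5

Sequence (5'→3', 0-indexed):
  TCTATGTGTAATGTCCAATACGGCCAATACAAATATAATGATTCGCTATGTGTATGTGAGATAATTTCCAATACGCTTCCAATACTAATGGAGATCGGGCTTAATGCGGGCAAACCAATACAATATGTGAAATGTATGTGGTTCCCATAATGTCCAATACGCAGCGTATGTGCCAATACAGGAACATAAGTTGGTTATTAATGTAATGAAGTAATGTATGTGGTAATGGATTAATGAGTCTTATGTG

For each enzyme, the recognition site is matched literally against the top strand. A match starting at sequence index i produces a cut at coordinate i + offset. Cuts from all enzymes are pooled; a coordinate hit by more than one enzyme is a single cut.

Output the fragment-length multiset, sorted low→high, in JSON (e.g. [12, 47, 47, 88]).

Scan for sites:
  ZebIII CCAATAC/7: at [14, 23, 67, 78, 114, 153, 172] ⇒ [21, 30, 74, 85, 121, 160, 179]
  CdoIV TATGTG/5: at [2, 46, 52, 123, 134, 166, 216, 241] ⇒ [7, 51, 57, 128, 139, 171, 221, 246]
  TgoII TAATG/5: at [8, 35, 85, 101, 147, 198, 203, 211, 223, 231] ⇒ [13, 40, 90, 106, 152, 203, 208, 216, 228, 236]

Pooled cuts: [7, 13, 21, 30, 40, 51, 57, 74, 85, 90, 106, 121, 128, 139, 152, 160, 171, 179, 203, 208, 216, 221, 228, 236, 246]

Fragments:
  7→13: 6 bp
  13→21: 8 bp
  21→30: 9 bp
  30→40: 10 bp
  40→51: 11 bp
  51→57: 6 bp
  57→74: 17 bp
  74→85: 11 bp
  85→90: 5 bp
  90→106: 16 bp
  106→121: 15 bp
  121→128: 7 bp
  128→139: 11 bp
  139→152: 13 bp
  152→160: 8 bp
  160→171: 11 bp
  171→179: 8 bp
  179→203: 24 bp
  203→208: 5 bp
  208→216: 8 bp
  216→221: 5 bp
  221→228: 7 bp
  228→236: 8 bp
  236→246: 10 bp
  246→7 (wrap): 247-246+7 = 8 bp

[5,5,5,6,6,7,7,8,8,8,8,8,8,9,10,10,11,11,11,11,13,15,16,17,24]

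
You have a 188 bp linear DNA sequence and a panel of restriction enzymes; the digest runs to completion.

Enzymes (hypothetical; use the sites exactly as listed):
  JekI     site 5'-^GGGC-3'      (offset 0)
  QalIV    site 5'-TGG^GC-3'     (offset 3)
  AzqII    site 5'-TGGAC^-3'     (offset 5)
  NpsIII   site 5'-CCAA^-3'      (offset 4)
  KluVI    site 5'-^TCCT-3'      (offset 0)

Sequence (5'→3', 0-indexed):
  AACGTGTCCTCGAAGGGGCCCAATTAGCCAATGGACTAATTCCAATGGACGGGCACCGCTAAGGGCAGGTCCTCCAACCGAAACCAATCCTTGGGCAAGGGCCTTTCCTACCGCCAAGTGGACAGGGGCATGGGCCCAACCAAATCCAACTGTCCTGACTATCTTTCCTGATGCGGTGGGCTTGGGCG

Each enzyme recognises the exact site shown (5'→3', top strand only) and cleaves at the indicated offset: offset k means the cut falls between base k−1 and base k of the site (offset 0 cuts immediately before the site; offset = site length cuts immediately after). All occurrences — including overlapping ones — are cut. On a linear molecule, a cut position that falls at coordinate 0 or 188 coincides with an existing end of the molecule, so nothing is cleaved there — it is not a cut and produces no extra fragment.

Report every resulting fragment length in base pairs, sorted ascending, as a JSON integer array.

[2,2,2,2,2,3,3,4,4,4,5,5,5,6,6,6,6,6,7,7,8,8,8,9,9,10,12,12,12,13]

Scan for sites:
  JekI GGGC/0: at [15, 50, 62, 92, 98, 125, 131, 177, 183] ⇒ [15, 50, 62, 92, 98, 125, 131, 177, 183]
  QalIV TGGGC/3: at [91, 130, 176, 182] ⇒ [94, 133, 179, 185]
  AzqII TGGAC/5: at [31, 45, 118] ⇒ [36, 50, 123]
  NpsIII CCAA/4: at [19, 27, 41, 73, 83, 113, 135, 139, 145] ⇒ [23, 31, 45, 77, 87, 117, 139, 143, 149]
  KluVI TCCT/0: at [6, 69, 87, 105, 152, 165] ⇒ [6, 69, 87, 105, 152, 165]

All cut coordinates (distinct, sorted): [6, 15, 23, 31, 36, 45, 50, 62, 69, 77, 87, 92, 94, 98, 105, 117, 123, 125, 131, 133, 139, 143, 149, 152, 165, 177, 179, 183, 185]

Fragment lengths:
  [0,6): 6 bp
  [6,15): 9 bp
  [15,23): 8 bp
  [23,31): 8 bp
  [31,36): 5 bp
  [36,45): 9 bp
  [45,50): 5 bp
  [50,62): 12 bp
  [62,69): 7 bp
  [69,77): 8 bp
  [77,87): 10 bp
  [87,92): 5 bp
  [92,94): 2 bp
  [94,98): 4 bp
  [98,105): 7 bp
  [105,117): 12 bp
  [117,123): 6 bp
  [123,125): 2 bp
  [125,131): 6 bp
  [131,133): 2 bp
  [133,139): 6 bp
  [139,143): 4 bp
  [143,149): 6 bp
  [149,152): 3 bp
  [152,165): 13 bp
  [165,177): 12 bp
  [177,179): 2 bp
  [179,183): 4 bp
  [183,185): 2 bp
  [185,188): 3 bp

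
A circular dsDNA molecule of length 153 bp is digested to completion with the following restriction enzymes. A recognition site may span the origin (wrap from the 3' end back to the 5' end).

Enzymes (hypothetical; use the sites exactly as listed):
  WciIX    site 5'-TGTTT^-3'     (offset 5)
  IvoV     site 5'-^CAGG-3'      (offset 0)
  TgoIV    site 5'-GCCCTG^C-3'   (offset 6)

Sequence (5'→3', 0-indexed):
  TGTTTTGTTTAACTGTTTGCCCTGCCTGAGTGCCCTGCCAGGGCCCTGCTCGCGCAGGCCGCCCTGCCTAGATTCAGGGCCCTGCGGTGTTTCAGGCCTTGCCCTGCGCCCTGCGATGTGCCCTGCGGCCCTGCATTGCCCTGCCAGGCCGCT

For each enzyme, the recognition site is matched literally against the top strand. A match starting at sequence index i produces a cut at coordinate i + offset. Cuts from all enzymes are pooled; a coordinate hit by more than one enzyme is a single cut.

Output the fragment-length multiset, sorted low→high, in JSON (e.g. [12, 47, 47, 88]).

[1,1,5,6,6,7,8,8,8,8,10,10,10,12,12,13,14,14]

Scan for sites:
  WciIX (TGTTT, off=5): starts [0, 5, 13, 87] → cuts [5, 10, 18, 92]
  IvoV (CAGG, off=0): starts [38, 54, 74, 92, 144] → cuts [38, 54, 74, 92, 144]
  TgoIV (GCCCTGC, off=6): starts [18, 31, 42, 60, 78, 100, 107, 119, 127, 137] → cuts [24, 37, 48, 66, 84, 106, 113, 125, 133, 143]

All cut coordinates (distinct, sorted): [5, 10, 18, 24, 37, 38, 48, 54, 66, 74, 84, 92, 106, 113, 125, 133, 143, 144]

Fragments:
  5→10: 5 bp
  10→18: 8 bp
  18→24: 6 bp
  24→37: 13 bp
  37→38: 1 bp
  38→48: 10 bp
  48→54: 6 bp
  54→66: 12 bp
  66→74: 8 bp
  74→84: 10 bp
  84→92: 8 bp
  92→106: 14 bp
  106→113: 7 bp
  113→125: 12 bp
  125→133: 8 bp
  133→143: 10 bp
  143→144: 1 bp
  144→5 (wrap): 153-144+5 = 14 bp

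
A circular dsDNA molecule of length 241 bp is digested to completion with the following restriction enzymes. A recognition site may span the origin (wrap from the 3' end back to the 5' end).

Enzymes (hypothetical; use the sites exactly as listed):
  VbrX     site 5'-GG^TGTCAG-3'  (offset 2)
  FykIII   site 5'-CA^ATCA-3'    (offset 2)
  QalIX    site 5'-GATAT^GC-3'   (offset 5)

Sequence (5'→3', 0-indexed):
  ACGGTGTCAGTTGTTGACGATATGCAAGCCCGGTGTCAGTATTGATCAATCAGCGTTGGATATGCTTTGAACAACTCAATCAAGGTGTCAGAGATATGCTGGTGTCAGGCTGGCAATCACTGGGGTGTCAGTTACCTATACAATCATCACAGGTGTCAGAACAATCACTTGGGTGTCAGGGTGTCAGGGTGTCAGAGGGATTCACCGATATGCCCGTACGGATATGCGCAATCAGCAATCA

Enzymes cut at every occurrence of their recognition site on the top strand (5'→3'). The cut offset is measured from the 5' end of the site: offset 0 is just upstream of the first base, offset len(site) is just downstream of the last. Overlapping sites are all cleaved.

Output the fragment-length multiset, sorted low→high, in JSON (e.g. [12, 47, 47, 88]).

Per-enzyme occurrences:
  VbrX (GGTGTCAG, off=2): starts [2, 31, 83, 100, 123, 151, 171, 179, 187] → cuts [4, 33, 85, 102, 125, 153, 173, 181, 189]
  FykIII (CAATCA, off=2): starts [46, 76, 113, 140, 161, 228, 235] → cuts [48, 78, 115, 142, 163, 230, 237]
  QalIX (GATATGC, off=5): starts [18, 58, 92, 206, 220] → cuts [23, 63, 97, 211, 225]

All cut coordinates (distinct, sorted): [4, 23, 33, 48, 63, 78, 85, 97, 102, 115, 125, 142, 153, 163, 173, 181, 189, 211, 225, 230, 237]

Fragments:
  4→23: 19 bp
  23→33: 10 bp
  33→48: 15 bp
  48→63: 15 bp
  63→78: 15 bp
  78→85: 7 bp
  85→97: 12 bp
  97→102: 5 bp
  102→115: 13 bp
  115→125: 10 bp
  125→142: 17 bp
  142→153: 11 bp
  153→163: 10 bp
  163→173: 10 bp
  173→181: 8 bp
  181→189: 8 bp
  189→211: 22 bp
  211→225: 14 bp
  225→230: 5 bp
  230→237: 7 bp
  237→4 (wrap): 241-237+4 = 8 bp

[5,5,7,7,8,8,8,10,10,10,10,11,12,13,14,15,15,15,17,19,22]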